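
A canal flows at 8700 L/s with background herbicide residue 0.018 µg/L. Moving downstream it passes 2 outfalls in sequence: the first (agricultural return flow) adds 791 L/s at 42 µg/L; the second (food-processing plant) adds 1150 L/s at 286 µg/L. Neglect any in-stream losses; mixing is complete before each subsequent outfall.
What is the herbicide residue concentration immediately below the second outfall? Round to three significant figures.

Outfall 1: combined Q = 9491 L/s; C = (8700·0.01800 + 791.0·42.00)/9491 = 3.517 µg/L.
Outfall 2: combined Q = 10640 L/s; C = (9491·3.517 + 1150·286.0)/10640 = 34.05 µg/L.

34.0 µg/L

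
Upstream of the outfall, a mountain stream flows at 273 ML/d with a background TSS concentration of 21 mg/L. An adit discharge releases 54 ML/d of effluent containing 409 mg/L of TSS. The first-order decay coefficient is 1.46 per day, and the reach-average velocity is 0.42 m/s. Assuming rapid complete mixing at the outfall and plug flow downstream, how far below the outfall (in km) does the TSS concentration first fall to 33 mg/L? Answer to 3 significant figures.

23.5 km

Mass balance: C = (273.0·21.00 + 54.00·409.0) / 327.0 = 27820/327.0 = 85.07 mg/L.
Set 85.07·exp(−k·t) = 33 → t = ln(85.07/33)/k = 56040 s = 15.57 h.
Distance = v·t = 0.42·56040 = 23540 m = 23.54 km.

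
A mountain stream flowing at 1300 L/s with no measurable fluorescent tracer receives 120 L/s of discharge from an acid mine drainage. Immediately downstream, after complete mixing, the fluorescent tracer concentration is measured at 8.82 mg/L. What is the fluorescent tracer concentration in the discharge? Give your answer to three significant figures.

104 mg/L

Mass balance: 1300·0 + 120.0·Cₑ = 1420·8.820
→ Cₑ = (1420·8.820 − 1300·0) / 120.0 = 104.4 mg/L.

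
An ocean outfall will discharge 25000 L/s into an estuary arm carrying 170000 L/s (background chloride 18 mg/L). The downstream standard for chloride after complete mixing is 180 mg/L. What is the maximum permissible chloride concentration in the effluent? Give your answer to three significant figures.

1280 mg/L

At the limit, (Qr·Cr + Qe·Cₑ)/(Qr + Qe) = 180:
Cₑ = (195000·180 − 170000·18.00) / 25000 = 1282 mg/L.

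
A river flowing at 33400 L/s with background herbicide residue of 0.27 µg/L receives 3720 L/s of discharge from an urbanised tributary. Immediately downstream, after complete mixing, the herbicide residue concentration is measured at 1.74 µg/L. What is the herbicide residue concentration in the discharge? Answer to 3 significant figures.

14.9 µg/L

Mass balance: 33400·0.2700 + 3720·Cₑ = 37120·1.740
→ Cₑ = (37120·1.740 − 33400·0.2700) / 3720 = 14.94 µg/L.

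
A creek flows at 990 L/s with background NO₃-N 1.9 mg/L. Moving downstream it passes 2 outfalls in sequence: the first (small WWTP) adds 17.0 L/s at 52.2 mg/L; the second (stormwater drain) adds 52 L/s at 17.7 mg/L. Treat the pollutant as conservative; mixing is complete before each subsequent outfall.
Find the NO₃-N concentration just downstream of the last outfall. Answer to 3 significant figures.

After outfall 1: Q = 990.0 + 17.00 = 1007 L/s; C = (990.0·1.900 + 17.00·52.20)/1007 = 2.749 mg/L.
After outfall 2: Q = 1007 + 52.00 = 1059 L/s; C = (1007·2.749 + 52.00·17.70)/1059 = 3.483 mg/L.

3.48 mg/L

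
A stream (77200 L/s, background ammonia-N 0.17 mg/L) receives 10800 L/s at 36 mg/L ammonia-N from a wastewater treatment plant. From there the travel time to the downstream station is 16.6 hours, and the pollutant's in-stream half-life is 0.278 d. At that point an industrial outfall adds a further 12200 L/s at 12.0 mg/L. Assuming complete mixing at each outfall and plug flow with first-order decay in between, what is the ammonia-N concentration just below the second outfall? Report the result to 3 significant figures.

After mixing, C = (77200·0.1700 + 10800·36.00) / 88000 = 401900/88000 = 4.567 mg/L; combined flow 88000 L/s.
Half-life 0.278 d → k = ln 2 / 0.278 = 2.493 d⁻¹.
Decay over the reach: 4.567·exp(−kt) = 4.567·0.1783 = 0.8141 mg/L.
At the second outfall, C = (88000·0.8141 + 12200·12.00) / (88000 + 12200) = 2.176 mg/L.

2.18 mg/L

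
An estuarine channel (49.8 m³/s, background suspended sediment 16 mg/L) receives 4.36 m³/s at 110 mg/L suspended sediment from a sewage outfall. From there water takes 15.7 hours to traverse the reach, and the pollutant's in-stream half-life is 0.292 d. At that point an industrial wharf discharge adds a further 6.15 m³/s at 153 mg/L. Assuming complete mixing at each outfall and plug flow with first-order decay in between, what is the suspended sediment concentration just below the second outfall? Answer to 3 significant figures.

Mixed concentration C = ΣQC/ΣQ = (49.80·16.00 + 4.360·110.0) / 54.16 = 1276/54.16 = 23.57 mg/L; combined flow 54.16 m³/s.
Half-life 0.292 d → k = ln 2 / 0.292 = 2.374 d⁻¹.
First-order decay: C = 23.57·exp(−k·t) = 23.57·0.2116 = 4.988 mg/L.
At the second outfall, C = (54.16·4.988 + 6.150·153.0) / (54.16 + 6.150) = 20.08 mg/L.

20.1 mg/L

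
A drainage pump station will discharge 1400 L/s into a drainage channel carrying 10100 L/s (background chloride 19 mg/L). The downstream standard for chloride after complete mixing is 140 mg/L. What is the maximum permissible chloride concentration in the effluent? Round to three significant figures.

At the limit, (Qr·Cr + Qe·Cₑ)/(Qr + Qe) = 140:
Cₑ = (11500·140 − 10100·19.00) / 1400 = 1013 mg/L.

1010 mg/L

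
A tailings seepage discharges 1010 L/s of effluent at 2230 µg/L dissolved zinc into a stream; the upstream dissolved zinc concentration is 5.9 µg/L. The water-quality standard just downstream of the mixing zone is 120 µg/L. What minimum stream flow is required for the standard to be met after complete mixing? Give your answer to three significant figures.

Set C_mix = 120: (Q·5.900 + 1010·2230) / (Q + 1010) = 120
→ Q = 1010·(2230 − 120)/(120 − 5.900) = 18680 L/s.

18700 L/s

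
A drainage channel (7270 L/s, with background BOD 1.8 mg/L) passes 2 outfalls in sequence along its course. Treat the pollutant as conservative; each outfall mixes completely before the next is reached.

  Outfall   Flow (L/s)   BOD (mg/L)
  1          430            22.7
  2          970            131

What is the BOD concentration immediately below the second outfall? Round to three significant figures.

Outfall 1: combined Q = 7700 L/s; C = (7270·1.800 + 430.0·22.70)/7700 = 2.967 mg/L.
Outfall 2: combined Q = 8670 L/s; C = (7700·2.967 + 970.0·131.0)/8670 = 17.29 mg/L.

17.3 mg/L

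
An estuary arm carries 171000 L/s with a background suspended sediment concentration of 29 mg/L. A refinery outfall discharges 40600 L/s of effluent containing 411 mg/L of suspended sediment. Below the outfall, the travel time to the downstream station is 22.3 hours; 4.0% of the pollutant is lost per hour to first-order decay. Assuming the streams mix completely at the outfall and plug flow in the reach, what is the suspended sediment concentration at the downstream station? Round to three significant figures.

41.2 mg/L

Flow-weighted average: C = (171000·29.00 + 40600·411.0) / 211600 = 21650000/211600 = 102.3 mg/L.
4.0%/h lost → k = −ln(1 − 0.04) = 0.04082 h⁻¹.
First-order decay: C = 102.3·exp(−k·t) = 102.3·0.4024 = 41.16 mg/L.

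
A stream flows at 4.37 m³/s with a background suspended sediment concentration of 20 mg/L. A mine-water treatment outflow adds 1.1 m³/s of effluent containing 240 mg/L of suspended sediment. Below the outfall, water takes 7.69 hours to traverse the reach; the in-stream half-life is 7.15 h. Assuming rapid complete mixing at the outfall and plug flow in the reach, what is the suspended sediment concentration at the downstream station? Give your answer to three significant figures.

30.5 mg/L

Flow-weighted average: C = (4.370·20.00 + 1.100·240.0) / 5.470 = 351.4/5.470 = 64.24 mg/L.
Half-life 7.15 h → k = ln 2 / 7.15 = 0.09694 h⁻¹ = 2.327 d⁻¹.
After decay, C = 64.24 × e^(−kt) = 64.24 × 0.4745 = 30.48 mg/L.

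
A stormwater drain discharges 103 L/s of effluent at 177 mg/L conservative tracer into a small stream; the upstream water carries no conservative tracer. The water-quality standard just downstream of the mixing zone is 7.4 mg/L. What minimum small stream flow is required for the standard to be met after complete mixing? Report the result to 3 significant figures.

Set C_mix = 7.4: (Q·0 + 103.0·177.0) / (Q + 103.0) = 7.4
→ Q = 103.0·(177.0 − 7.4)/(7.4 − 0) = 2361 L/s.

2360 L/s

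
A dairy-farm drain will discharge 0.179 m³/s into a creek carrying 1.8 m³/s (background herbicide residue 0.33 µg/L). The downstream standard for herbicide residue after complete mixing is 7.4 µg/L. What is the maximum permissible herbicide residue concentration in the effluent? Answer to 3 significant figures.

78.5 µg/L

At the limit, (Qr·Cr + Qe·Cₑ)/(Qr + Qe) = 7.4:
Cₑ = (1.979·7.4 − 1.800·0.3300) / 0.1790 = 78.49 µg/L.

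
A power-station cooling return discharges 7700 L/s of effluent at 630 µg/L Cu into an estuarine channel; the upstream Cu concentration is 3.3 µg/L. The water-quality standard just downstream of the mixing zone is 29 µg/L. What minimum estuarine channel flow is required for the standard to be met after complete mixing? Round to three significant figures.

Set C_mix = 29: (Q·3.300 + 7700·630.0) / (Q + 7700) = 29
→ Q = 7700·(630.0 − 29)/(29 − 3.300) = 180100 L/s.

180000 L/s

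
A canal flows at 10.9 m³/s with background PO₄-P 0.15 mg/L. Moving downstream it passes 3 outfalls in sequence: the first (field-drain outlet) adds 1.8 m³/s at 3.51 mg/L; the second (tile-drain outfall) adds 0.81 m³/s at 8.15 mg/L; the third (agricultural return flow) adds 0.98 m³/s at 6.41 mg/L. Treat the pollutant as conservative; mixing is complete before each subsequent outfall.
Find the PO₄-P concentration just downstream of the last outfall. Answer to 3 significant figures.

Below outfall 1: Q → 12.70 m³/s, C = (10.90·0.1500 + 1.800·3.510)/12.70 = 0.6262 mg/L.
Below outfall 2: Q → 13.51 m³/s, C = (12.70·0.6262 + 0.8100·8.150)/13.51 = 1.077 mg/L.
Below outfall 3: Q → 14.49 m³/s, C = (13.51·1.077 + 0.9800·6.410)/14.49 = 1.438 mg/L.

1.44 mg/L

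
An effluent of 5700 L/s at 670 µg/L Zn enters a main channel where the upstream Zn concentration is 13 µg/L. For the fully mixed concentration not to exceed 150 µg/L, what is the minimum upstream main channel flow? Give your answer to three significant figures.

21600 L/s

Set C_mix = 150: (Q·13.00 + 5700·670.0) / (Q + 5700) = 150
→ Q = 5700·(670.0 − 150)/(150 − 13.00) = 21640 L/s.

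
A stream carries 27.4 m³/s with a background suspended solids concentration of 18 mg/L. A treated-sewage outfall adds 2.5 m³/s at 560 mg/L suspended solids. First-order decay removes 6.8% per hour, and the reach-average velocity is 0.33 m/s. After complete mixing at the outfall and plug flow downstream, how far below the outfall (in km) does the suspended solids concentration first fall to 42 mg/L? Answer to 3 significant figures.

Mass balance: C = (27.40·18.00 + 2.500·560.0) / 29.90 = 1893/29.90 = 63.32 mg/L.
6.8%/h lost → k = −ln(1 − 0.068) = 0.07042 h⁻¹.
Set 63.32·exp(−k·t) = 42 → t = ln(63.32/42)/k = 20980 s = 5.829 h.
Distance = v·t = 0.33·20980 = 6925 m = 6.925 km.

6.92 km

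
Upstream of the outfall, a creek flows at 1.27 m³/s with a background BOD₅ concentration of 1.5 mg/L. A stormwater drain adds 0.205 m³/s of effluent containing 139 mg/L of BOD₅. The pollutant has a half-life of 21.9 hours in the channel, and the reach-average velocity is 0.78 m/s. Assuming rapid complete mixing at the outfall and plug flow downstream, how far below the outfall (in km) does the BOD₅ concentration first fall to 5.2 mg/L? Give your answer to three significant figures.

Mixed concentration C = ΣQC/ΣQ = (1.270·1.500 + 0.2050·139.0) / 1.475 = 30.40/1.475 = 20.61 mg/L.
Half-life 21.9 h → k = ln 2 / 21.9 = 0.03165 h⁻¹ = 0.7596 d⁻¹.
Set 20.61·exp(−k·t) = 5.2 → t = ln(20.61/5.2)/k = 156600 s = 43.51 h.
Distance = v·t = 0.78·156600 = 122200 m = 122.2 km.

122 km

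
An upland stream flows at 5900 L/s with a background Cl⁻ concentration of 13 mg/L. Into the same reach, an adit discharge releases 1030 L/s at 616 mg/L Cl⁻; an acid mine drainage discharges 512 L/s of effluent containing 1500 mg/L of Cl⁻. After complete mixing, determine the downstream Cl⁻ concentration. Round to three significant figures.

199 mg/L

Flow-weighted average: C = (5900·13.00 + 1030·616.0 + 512.0·1500) / 7442 = 1479000/7442 = 198.8 mg/L.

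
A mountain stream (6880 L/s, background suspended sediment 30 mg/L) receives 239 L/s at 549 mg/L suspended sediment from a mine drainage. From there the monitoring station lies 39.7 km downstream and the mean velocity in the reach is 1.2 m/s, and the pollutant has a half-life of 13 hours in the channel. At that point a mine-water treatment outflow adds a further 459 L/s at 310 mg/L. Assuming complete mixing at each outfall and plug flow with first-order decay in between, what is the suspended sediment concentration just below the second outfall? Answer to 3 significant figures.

Mass balance: C = (6880·30.00 + 239.0·549.0) / 7119 = 337600/7119 = 47.42 mg/L; combined flow 7119 L/s.
Travel time t = 39.7·1000 / 1.2 = 33080 s = 9.190 h.
Half-life 13 h → k = ln 2 / 13 = 0.05332 h⁻¹ = 1.280 d⁻¹.
After decay, C = 47.42 × e^(−kt) = 47.42 × 0.6126 = 29.05 mg/L.
At the second outfall, C = (7119·29.05 + 459.0·310.0) / (7119 + 459.0) = 46.07 mg/L.

46.1 mg/L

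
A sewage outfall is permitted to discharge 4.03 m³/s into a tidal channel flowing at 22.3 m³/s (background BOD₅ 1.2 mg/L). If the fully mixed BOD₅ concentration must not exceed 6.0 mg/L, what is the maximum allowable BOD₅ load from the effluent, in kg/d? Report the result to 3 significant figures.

11300 kg/d

Mass balance at the limit: 22.30·1.200 + 4.030·Cₑ = 26.33·6.0 → Cₑ = 32.56 mg/L.
Load = 4.030 m³/s × 32.56 g/m³ × 86 400 s/d = 11340 kg/d.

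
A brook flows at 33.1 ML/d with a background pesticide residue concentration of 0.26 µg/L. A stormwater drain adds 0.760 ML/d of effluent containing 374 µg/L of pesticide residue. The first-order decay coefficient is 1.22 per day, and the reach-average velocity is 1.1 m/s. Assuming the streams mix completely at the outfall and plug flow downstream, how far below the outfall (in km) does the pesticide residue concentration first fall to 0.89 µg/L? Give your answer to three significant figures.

177 km

Flow-weighted average: C = (33.10·0.2600 + 0.7600·374.0) / 33.86 = 292.8/33.86 = 8.649 µg/L.
Set 8.649·exp(−k·t) = 0.89 → t = ln(8.649/0.89)/k = 161000 s = 44.73 h.
Distance = v·t = 1.1·161000 = 177100 m = 177.1 km.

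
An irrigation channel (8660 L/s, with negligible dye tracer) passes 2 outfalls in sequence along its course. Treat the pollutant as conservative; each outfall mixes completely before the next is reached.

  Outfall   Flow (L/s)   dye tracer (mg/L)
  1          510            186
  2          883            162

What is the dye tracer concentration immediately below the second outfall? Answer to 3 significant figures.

23.7 mg/L

Outfall 1: combined Q = 9170 L/s; C = (8660·0 + 510.0·186.0)/9170 = 10.34 mg/L.
Outfall 2: combined Q = 10050 L/s; C = (9170·10.34 + 883.0·162.0)/10050 = 23.67 mg/L.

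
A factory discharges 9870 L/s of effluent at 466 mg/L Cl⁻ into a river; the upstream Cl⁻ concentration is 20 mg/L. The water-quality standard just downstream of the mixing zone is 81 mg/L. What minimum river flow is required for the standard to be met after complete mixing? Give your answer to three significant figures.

62300 L/s

Set C_mix = 81: (Q·20.00 + 9870·466.0) / (Q + 9870) = 81
→ Q = 9870·(466.0 − 81)/(81 − 20.00) = 62290 L/s.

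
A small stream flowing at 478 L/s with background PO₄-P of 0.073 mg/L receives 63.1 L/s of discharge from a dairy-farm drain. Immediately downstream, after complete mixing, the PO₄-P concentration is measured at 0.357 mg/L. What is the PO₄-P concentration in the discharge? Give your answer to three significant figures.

Mass balance: 478.0·0.07300 + 63.10·Cₑ = 541.1·0.3570
→ Cₑ = (541.1·0.3570 − 478.0·0.07300) / 63.10 = 2.508 mg/L.

2.51 mg/L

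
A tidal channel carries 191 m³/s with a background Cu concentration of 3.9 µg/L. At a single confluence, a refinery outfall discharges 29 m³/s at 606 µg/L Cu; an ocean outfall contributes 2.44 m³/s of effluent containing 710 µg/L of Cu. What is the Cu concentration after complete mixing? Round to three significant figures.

Flow-weighted average: C = (191.0·3.900 + 29.00·606.0 + 2.440·710.0) / 222.4 = 20050/222.4 = 90.14 µg/L.

90.1 µg/L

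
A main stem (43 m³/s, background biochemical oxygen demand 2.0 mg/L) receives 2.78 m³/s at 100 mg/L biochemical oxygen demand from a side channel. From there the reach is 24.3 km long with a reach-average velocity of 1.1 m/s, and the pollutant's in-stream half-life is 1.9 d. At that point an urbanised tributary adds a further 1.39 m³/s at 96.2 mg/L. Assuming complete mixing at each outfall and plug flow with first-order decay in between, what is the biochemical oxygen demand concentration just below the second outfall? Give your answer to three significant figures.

Conservation of mass: C = (43.00·2.000 + 2.780·100.0) / 45.78 = 364.0/45.78 = 7.951 mg/L; combined flow 45.78 m³/s.
Travel time t = 24.3·1000 / 1.1 = 22090 s = 6.136 h.
Half-life 1.9 d → k = ln 2 / 1.9 = 0.3648 d⁻¹.
Applying C = C₀e^(−kt): 7.951 × 0.9109 = 7.243 mg/L.
At the second outfall, C = (45.78·7.243 + 1.390·96.20) / (45.78 + 1.390) = 9.864 mg/L.

9.86 mg/L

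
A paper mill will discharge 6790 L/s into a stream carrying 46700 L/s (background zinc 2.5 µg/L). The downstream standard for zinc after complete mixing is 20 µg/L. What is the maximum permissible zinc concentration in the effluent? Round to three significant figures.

At the limit, (Qr·Cr + Qe·Cₑ)/(Qr + Qe) = 20:
Cₑ = (53490·20 − 46700·2.500) / 6790 = 140.4 µg/L.

140 µg/L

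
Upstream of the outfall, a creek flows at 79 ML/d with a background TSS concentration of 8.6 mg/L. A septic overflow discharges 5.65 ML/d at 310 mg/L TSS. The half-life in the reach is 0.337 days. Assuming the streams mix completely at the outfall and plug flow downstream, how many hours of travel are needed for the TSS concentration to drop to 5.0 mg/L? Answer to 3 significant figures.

20.4 h

Flow-weighted average: C = (79.00·8.600 + 5.650·310.0) / 84.65 = 2431/84.65 = 28.72 mg/L.
Half-life 0.337 d → k = ln 2 / 0.337 = 2.057 d⁻¹.
28.72·exp(−k·t) = 5.0 → t = ln(28.72/5.0)/k = 73430 s = 20.40 h.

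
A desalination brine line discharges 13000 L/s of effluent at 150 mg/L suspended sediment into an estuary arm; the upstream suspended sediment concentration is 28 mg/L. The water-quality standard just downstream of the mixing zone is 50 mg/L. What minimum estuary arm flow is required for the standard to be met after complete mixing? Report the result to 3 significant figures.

Set C_mix = 50: (Q·28.00 + 13000·150.0) / (Q + 13000) = 50
→ Q = 13000·(150.0 − 50)/(50 − 28.00) = 59090 L/s.

59100 L/s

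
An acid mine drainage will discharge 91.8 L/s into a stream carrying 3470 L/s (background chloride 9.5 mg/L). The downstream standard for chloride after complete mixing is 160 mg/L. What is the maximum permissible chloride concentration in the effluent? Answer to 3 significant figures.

At the limit, (Qr·Cr + Qe·Cₑ)/(Qr + Qe) = 160:
Cₑ = (3562·160 − 3470·9.500) / 91.80 = 5849 mg/L.

5850 mg/L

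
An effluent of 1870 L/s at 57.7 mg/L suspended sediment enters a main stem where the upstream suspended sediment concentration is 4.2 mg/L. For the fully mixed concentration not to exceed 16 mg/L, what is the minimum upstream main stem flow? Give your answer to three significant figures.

Set C_mix = 16: (Q·4.200 + 1870·57.70) / (Q + 1870) = 16
→ Q = 1870·(57.70 − 16)/(16 − 4.200) = 6608 L/s.

6610 L/s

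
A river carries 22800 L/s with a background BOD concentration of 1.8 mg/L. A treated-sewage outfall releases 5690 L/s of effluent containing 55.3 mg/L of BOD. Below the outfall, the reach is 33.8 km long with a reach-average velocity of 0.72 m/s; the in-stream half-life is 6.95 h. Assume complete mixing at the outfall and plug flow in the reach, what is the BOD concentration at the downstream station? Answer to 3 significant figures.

3.40 mg/L

Flow-weighted average: C = (22800·1.800 + 5690·55.30) / 28490 = 355700/28490 = 12.48 mg/L.
Travel time t = 33.8·1000 / 0.72 = 46940 s = 13.04 h.
Half-life 6.95 h → k = ln 2 / 6.95 = 0.09973 h⁻¹ = 2.394 d⁻¹.
Applying C = C₀e^(−kt): 12.48 × 0.2724 = 3.401 mg/L.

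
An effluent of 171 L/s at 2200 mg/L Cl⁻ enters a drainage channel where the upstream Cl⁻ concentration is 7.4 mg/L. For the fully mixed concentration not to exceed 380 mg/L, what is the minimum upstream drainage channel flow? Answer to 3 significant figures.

835 L/s

Set C_mix = 380: (Q·7.400 + 171.0·2200) / (Q + 171.0) = 380
→ Q = 171.0·(2200 − 380)/(380 − 7.400) = 835.3 L/s.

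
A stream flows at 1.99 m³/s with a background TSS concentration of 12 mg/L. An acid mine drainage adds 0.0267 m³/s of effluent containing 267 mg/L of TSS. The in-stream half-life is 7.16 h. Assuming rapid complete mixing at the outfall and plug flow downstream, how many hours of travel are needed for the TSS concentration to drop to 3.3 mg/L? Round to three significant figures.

Flow-weighted average: C = (1.990·12.00 + 0.02670·267.0) / 2.017 = 31.01/2.017 = 15.38 mg/L.
Half-life 7.16 h → k = ln 2 / 7.16 = 0.09681 h⁻¹ = 2.323 d⁻¹.
15.38·exp(−k·t) = 3.3 → t = ln(15.38/3.3)/k = 57230 s = 15.90 h.

15.9 h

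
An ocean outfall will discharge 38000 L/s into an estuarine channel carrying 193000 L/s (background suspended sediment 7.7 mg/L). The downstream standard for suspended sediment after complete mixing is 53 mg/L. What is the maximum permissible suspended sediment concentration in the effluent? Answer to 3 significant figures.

At the limit, (Qr·Cr + Qe·Cₑ)/(Qr + Qe) = 53:
Cₑ = (231000·53 − 193000·7.700) / 38000 = 283.1 mg/L.

283 mg/L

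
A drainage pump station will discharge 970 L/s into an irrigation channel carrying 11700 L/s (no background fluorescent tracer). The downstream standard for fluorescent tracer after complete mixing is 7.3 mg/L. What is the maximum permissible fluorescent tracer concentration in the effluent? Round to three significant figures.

95.4 mg/L

At the limit, (Qr·Cr + Qe·Cₑ)/(Qr + Qe) = 7.3:
Cₑ = (12670·7.3 − 11700·0) / 970.0 = 95.35 mg/L.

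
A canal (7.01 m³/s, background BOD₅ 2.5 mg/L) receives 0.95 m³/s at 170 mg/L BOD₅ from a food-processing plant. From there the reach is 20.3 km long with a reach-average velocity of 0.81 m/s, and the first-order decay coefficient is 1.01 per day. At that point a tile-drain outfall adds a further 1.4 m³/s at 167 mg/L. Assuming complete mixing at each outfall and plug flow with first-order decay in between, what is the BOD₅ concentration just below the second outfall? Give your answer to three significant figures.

Flow-weighted average: C = (7.010·2.500 + 0.9500·170.0) / 7.960 = 179.0/7.960 = 22.49 mg/L; combined flow 7.960 m³/s.
Travel time t = 20.3·1000 / 0.81 = 25060 s = 6.962 h.
After decay, C = 22.49 × e^(−kt) = 22.49 × 0.7460 = 16.78 mg/L.
At the second outfall, C = (7.960·16.78 + 1.400·167.0) / (7.960 + 1.400) = 39.25 mg/L.

39.2 mg/L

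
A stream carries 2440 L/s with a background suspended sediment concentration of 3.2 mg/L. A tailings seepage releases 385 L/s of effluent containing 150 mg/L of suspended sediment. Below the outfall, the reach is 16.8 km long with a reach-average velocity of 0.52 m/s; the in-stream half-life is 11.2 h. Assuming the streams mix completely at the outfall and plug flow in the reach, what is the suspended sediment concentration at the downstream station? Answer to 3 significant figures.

13.3 mg/L

Flow-weighted average: C = (2440·3.200 + 385.0·150.0) / 2825 = 65560/2825 = 23.21 mg/L.
Travel time t = 16.8·1000 / 0.52 = 32310 s = 8.974 h.
Half-life 11.2 h → k = ln 2 / 11.2 = 0.06189 h⁻¹ = 1.485 d⁻¹.
First-order decay: C = 23.21·exp(−k·t) = 23.21·0.5738 = 13.32 mg/L.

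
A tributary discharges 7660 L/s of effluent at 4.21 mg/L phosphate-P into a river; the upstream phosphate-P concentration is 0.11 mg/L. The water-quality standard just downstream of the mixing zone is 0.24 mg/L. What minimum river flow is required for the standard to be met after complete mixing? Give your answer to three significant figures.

Set C_mix = 0.24: (Q·0.1100 + 7660·4.210) / (Q + 7660) = 0.24
→ Q = 7660·(4.210 − 0.24)/(0.24 − 0.1100) = 233900 L/s.

234000 L/s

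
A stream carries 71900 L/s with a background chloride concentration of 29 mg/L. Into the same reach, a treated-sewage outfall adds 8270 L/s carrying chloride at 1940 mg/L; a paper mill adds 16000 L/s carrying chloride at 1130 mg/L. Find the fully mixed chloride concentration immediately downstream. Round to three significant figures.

After mixing, C = (71900·29.00 + 8270·1940 + 16000·1130) / 96170 = 36210000/96170 = 376.5 mg/L.

377 mg/L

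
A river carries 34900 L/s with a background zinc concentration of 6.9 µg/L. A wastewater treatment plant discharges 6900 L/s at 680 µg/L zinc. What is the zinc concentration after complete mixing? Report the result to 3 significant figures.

118 µg/L

Mixed concentration C = ΣQC/ΣQ = (34900·6.900 + 6900·680.0) / 41800 = 4933000/41800 = 118.0 µg/L.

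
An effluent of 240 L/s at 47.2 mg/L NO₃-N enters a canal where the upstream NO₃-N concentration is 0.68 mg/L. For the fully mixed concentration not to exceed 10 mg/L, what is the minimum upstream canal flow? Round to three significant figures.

958 L/s

Set C_mix = 10: (Q·0.6800 + 240.0·47.20) / (Q + 240.0) = 10
→ Q = 240.0·(47.20 − 10)/(10 − 0.6800) = 957.9 L/s.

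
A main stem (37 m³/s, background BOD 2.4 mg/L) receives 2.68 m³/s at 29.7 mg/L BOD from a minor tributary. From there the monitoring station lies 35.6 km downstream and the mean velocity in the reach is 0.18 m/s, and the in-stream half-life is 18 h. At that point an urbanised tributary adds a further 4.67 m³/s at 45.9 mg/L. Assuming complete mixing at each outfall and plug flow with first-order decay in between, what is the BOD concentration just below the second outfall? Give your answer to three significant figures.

5.29 mg/L

Conservation of mass: C = (37.00·2.400 + 2.680·29.70) / 39.68 = 168.4/39.68 = 4.244 mg/L; combined flow 39.68 m³/s.
Travel time t = 35.6·1000 / 0.18 = 197800 s = 54.94 h.
Half-life 18 h → k = ln 2 / 18 = 0.03851 h⁻¹ = 0.9242 d⁻¹.
Applying C = C₀e^(−kt): 4.244 × 0.1206 = 0.5117 mg/L.
At the second outfall, C = (39.68·0.5117 + 4.670·45.90) / (39.68 + 4.670) = 5.291 mg/L.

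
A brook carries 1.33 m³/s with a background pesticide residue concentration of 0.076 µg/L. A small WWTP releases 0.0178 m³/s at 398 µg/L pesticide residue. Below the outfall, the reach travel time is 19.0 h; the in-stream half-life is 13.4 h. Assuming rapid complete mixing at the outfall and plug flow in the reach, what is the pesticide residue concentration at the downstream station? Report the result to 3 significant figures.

Mixed concentration C = ΣQC/ΣQ = (1.330·0.07600 + 0.01780·398.0) / 1.348 = 7.185/1.348 = 5.331 µg/L.
Half-life 13.4 h → k = ln 2 / 13.4 = 0.05173 h⁻¹ = 1.241 d⁻¹.
First-order decay: C = 5.331·exp(−k·t) = 5.331·0.3743 = 1.995 µg/L.

2.00 µg/L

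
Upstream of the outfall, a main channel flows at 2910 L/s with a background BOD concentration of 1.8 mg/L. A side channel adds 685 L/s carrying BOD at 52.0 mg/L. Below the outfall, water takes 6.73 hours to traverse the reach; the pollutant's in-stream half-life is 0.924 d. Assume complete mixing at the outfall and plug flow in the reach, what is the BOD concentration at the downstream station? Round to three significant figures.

9.21 mg/L

Mixed concentration C = ΣQC/ΣQ = (2910·1.800 + 685.0·52.00) / 3595 = 40860/3595 = 11.37 mg/L.
Half-life 0.924 d → k = ln 2 / 0.924 = 0.7502 d⁻¹.
First-order decay: C = 11.37·exp(−k·t) = 11.37·0.8103 = 9.209 mg/L.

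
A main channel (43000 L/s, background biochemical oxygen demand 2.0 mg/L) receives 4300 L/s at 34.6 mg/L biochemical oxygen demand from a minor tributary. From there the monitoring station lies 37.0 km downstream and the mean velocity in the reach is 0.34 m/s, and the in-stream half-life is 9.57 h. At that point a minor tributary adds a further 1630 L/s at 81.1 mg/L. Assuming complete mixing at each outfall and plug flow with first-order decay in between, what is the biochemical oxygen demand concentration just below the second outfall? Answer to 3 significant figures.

3.24 mg/L

After mixing, C = (43000·2.000 + 4300·34.60) / 47300 = 234800/47300 = 4.964 mg/L; combined flow 47300 L/s.
Travel time t = 37.0·1000 / 0.34 = 108800 s = 30.23 h.
Half-life 9.57 h → k = ln 2 / 9.57 = 0.07243 h⁻¹ = 1.738 d⁻¹.
Decay over the reach: 4.964·exp(−kt) = 4.964·0.1120 = 0.5558 mg/L.
Second outfall: C = (47300·0.5558 + 1630·81.10)/48930 = 3.239 mg/L.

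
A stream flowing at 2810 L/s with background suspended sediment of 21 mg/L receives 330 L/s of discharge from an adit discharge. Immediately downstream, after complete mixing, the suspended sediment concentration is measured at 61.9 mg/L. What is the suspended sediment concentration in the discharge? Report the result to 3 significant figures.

Mass balance: 2810·21.00 + 330.0·Cₑ = 3140·61.90
→ Cₑ = (3140·61.90 − 2810·21.00) / 330.0 = 410.2 mg/L.

410 mg/L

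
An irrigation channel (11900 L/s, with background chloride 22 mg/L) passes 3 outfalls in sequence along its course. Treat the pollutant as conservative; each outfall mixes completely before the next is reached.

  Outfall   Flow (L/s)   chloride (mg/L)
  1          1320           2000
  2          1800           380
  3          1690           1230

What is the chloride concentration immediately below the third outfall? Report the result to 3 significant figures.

339 mg/L

Outfall 1: combined Q = 13220 L/s; C = (11900·22.00 + 1320·2000)/13220 = 219.5 mg/L.
Outfall 2: combined Q = 15020 L/s; C = (13220·219.5 + 1800·380.0)/15020 = 238.7 mg/L.
Outfall 3: combined Q = 16710 L/s; C = (15020·238.7 + 1690·1230)/16710 = 339.0 mg/L.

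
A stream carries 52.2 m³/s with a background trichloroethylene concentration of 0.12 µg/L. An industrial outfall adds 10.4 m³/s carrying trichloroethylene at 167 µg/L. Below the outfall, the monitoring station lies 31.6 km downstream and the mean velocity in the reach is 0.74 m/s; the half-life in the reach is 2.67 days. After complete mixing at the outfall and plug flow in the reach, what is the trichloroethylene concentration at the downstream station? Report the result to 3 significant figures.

After mixing, C = (52.20·0.1200 + 10.40·167.0) / 62.60 = 1743/62.60 = 27.84 µg/L.
Travel time t = 31.6·1000 / 0.74 = 42700 s = 11.86 h.
Half-life 2.67 d → k = ln 2 / 2.67 = 0.2596 d⁻¹.
First-order decay: C = 27.84·exp(−k·t) = 27.84·0.8796 = 24.49 µg/L.

24.5 µg/L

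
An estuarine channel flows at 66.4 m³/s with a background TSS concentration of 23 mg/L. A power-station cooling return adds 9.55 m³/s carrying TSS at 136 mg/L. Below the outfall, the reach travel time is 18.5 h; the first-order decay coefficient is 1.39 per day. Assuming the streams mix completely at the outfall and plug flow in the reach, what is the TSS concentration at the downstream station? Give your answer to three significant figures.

Mass balance: C = (66.40·23.00 + 9.550·136.0) / 75.95 = 2826/75.95 = 37.21 mg/L.
Decay over the reach: 37.21·exp(−kt) = 37.21·0.3425 = 12.74 mg/L.

12.7 mg/L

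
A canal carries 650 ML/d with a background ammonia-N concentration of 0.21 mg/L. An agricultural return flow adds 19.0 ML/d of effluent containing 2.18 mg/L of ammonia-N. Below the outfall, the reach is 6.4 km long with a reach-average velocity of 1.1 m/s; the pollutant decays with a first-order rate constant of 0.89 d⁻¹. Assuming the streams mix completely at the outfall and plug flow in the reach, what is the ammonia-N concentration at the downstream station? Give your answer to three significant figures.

Flow-weighted average: C = (650.0·0.2100 + 19.00·2.180) / 669.0 = 177.9/669.0 = 0.2659 mg/L.
Travel time t = 6.4·1000 / 1.1 = 5818 s = 1.616 h.
Applying C = C₀e^(−kt): 0.2659 × 0.9418 = 0.2505 mg/L.

0.250 mg/L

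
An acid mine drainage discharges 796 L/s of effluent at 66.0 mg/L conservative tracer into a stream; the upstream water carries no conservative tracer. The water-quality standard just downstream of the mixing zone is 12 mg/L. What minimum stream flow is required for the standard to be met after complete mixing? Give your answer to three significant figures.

3580 L/s

Set C_mix = 12: (Q·0 + 796.0·66.00) / (Q + 796.0) = 12
→ Q = 796.0·(66.00 − 12)/(12 − 0) = 3582 L/s.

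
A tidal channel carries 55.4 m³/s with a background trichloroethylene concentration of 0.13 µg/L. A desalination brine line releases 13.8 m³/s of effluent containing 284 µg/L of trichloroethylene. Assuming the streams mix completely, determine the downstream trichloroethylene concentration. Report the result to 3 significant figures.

56.7 µg/L

Mass balance: C = (55.40·0.1300 + 13.80·284.0) / 69.20 = 3926/69.20 = 56.74 µg/L.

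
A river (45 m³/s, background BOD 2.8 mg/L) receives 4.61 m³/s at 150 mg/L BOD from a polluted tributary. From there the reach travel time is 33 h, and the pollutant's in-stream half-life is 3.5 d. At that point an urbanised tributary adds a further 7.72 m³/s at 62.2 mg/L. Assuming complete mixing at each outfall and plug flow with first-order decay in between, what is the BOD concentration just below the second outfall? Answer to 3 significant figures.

Mixed concentration C = ΣQC/ΣQ = (45.00·2.800 + 4.610·150.0) / 49.61 = 817.5/49.61 = 16.48 mg/L; combined flow 49.61 m³/s.
Half-life 3.5 d → k = ln 2 / 3.5 = 0.1980 d⁻¹.
First-order decay: C = 16.48·exp(−k·t) = 16.48·0.7616 = 12.55 mg/L.
At the second outfall, C = (49.61·12.55 + 7.720·62.20) / (49.61 + 7.720) = 19.24 mg/L.

19.2 mg/L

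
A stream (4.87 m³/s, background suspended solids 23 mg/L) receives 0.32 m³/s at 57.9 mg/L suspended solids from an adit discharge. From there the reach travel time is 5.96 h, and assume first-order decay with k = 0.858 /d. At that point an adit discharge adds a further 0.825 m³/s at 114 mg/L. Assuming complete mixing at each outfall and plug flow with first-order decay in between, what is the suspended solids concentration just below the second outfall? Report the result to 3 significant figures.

Conservation of mass: C = (4.870·23.00 + 0.3200·57.90) / 5.190 = 130.5/5.190 = 25.15 mg/L; combined flow 5.190 m³/s.
First-order decay: C = 25.15·exp(−k·t) = 25.15·0.8081 = 20.33 mg/L.
Second outfall: C = (5.190·20.33 + 0.8250·114.0)/6.015 = 33.17 mg/L.

33.2 mg/L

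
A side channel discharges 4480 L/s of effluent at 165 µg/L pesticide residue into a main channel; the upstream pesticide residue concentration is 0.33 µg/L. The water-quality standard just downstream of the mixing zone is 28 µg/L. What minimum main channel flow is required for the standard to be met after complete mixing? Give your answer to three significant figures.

Set C_mix = 28: (Q·0.3300 + 4480·165.0) / (Q + 4480) = 28
→ Q = 4480·(165.0 − 28)/(28 − 0.3300) = 22180 L/s.

22200 L/s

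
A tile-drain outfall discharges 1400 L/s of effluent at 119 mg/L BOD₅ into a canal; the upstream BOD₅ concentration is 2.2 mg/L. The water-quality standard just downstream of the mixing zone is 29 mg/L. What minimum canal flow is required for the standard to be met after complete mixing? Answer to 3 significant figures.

Set C_mix = 29: (Q·2.200 + 1400·119.0) / (Q + 1400) = 29
→ Q = 1400·(119.0 − 29)/(29 − 2.200) = 4701 L/s.

4700 L/s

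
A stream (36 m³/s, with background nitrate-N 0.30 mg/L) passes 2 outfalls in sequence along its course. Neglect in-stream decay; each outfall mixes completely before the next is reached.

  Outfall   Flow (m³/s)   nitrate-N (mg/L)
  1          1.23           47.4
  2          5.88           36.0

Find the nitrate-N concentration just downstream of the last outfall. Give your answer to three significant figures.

After outfall 1: Q = 36.00 + 1.230 = 37.23 m³/s; C = (36.00·0.3000 + 1.230·47.40)/37.23 = 1.856 mg/L.
After outfall 2: Q = 37.23 + 5.880 = 43.11 m³/s; C = (37.23·1.856 + 5.880·36.00)/43.11 = 6.513 mg/L.

6.51 mg/L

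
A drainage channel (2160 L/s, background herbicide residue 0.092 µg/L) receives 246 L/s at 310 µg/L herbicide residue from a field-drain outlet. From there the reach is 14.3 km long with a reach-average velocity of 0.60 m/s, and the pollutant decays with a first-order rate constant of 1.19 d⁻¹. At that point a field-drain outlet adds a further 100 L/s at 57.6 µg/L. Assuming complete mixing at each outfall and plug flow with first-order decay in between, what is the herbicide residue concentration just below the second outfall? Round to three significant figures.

Flow-weighted average: C = (2160·0.09200 + 246.0·310.0) / 2406 = 76460/2406 = 31.78 µg/L; combined flow 2406 L/s.
Travel time t = 14.3·1000 / 0.60 = 23830 s = 6.620 h.
After decay, C = 31.78 × e^(−kt) = 31.78 × 0.7202 = 22.89 µg/L.
Second outfall: C = (2406·22.89 + 100.0·57.60)/2506 = 24.27 µg/L.

24.3 µg/L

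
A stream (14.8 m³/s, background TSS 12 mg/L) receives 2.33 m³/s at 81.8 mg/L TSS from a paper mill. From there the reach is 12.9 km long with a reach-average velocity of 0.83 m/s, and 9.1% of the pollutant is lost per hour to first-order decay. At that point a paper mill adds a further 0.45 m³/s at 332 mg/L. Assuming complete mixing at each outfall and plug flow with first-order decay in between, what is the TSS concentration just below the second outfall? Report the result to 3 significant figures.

22.4 mg/L

Mass balance: C = (14.80·12.00 + 2.330·81.80) / 17.13 = 368.2/17.13 = 21.49 mg/L; combined flow 17.13 m³/s.
Travel time t = 12.9·1000 / 0.83 = 15540 s = 4.317 h.
9.1%/h lost → k = −ln(1 − 0.091) = 0.09541 h⁻¹.
After decay, C = 21.49 × e^(−kt) = 21.49 × 0.6624 = 14.24 mg/L.
Second outfall: C = (17.13·14.24 + 0.4500·332.0)/17.58 = 22.37 mg/L.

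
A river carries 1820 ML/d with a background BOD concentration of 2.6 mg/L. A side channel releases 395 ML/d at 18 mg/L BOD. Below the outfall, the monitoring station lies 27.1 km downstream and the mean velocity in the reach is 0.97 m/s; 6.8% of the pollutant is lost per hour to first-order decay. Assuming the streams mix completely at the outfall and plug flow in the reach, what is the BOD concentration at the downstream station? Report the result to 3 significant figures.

Mass balance: C = (1820·2.600 + 395.0·18.00) / 2215 = 11840/2215 = 5.346 mg/L.
Travel time t = 27.1·1000 / 0.97 = 27940 s = 7.761 h.
6.8%/h lost → k = −ln(1 − 0.068) = 0.07042 h⁻¹.
After decay, C = 5.346 × e^(−kt) = 5.346 × 0.5790 = 3.095 mg/L.

3.10 mg/L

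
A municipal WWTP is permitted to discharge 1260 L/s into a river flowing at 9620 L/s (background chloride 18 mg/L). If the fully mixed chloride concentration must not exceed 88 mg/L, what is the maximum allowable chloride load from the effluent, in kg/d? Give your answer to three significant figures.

67800 kg/d

Mass balance at the limit: 9620·18.00 + 1260·Cₑ = 10880·88 → Cₑ = 622.4 mg/L.
1260 L/s = 1.260 m³/s. Load = 1.260 m³/s × 622.4 g/m³ × 86 400 s/d = 67760 kg/d.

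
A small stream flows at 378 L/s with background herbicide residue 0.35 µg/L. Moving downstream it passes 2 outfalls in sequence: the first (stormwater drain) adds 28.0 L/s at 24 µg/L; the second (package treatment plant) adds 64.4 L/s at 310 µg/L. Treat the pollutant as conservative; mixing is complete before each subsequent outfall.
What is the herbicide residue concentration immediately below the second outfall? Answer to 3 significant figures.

44.2 µg/L

Outfall 1: combined Q = 406.0 L/s; C = (378.0·0.3500 + 28.00·24.00)/406.0 = 1.981 µg/L.
Outfall 2: combined Q = 470.4 L/s; C = (406.0·1.981 + 64.40·310.0)/470.4 = 44.15 µg/L.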